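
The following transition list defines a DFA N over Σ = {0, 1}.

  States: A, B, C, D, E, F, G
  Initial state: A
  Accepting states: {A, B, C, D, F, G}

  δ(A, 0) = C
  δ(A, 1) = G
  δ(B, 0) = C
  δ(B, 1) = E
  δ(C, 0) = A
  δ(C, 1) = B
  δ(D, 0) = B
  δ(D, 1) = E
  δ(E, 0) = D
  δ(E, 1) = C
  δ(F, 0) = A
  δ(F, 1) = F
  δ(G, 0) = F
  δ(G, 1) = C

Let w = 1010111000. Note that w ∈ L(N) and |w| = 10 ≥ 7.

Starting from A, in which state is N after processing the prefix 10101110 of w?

C

Run of N on the first 8 characters of w = 1 0 1 0 1 1 1 0:
  step 0: A  (start)
  step 1: G  (read 1: A→G)
  step 2: F  (read 0: G→F)
  step 3: F  (read 1: F→F)
  step 4: A  (read 0: F→A)
  step 5: G  (read 1: A→G)
  step 6: C  (read 1: G→C)
  step 7: B  (read 1: C→B)
  step 8: C  (read 0: B→C)

After reading 8 characters, N is in state C.
(This kind of state-tracing is the core of the pumping-lemma construction: with 7 states, pigeonhole forces a repeat within the first 7 steps.)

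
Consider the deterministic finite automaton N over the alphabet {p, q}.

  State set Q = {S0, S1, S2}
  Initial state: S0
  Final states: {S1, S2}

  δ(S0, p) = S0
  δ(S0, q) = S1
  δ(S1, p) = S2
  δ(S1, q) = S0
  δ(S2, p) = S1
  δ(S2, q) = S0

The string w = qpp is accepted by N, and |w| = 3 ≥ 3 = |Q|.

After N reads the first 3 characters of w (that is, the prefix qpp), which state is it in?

S1

State sequence: S0 -q-> S1 -p-> S2 -p-> S1

After reading 3 characters, N is in state S1.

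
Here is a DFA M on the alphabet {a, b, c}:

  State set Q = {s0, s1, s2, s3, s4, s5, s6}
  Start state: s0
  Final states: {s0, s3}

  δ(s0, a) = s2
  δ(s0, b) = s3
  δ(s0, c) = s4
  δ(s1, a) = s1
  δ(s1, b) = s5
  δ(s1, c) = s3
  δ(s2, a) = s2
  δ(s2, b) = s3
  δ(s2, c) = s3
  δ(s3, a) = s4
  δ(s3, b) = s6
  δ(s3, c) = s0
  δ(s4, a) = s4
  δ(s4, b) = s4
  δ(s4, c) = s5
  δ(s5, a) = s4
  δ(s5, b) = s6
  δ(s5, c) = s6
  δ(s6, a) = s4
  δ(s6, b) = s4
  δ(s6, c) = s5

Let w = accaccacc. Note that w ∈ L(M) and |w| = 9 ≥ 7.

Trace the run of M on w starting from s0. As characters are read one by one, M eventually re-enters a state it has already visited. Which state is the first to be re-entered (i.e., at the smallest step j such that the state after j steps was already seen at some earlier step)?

State sequence: s0 -a-> s2 -c-> s3 -c-> s0 -a-> s2 -c-> s3 -c-> s0 -a-> s2 -c-> s3 -c-> s0
First repeat at step 3: s0 was already visited.

The earliest repeat is at step j = 3: M is in s0, which it already visited at step i = 0.
Pumping length from the standard proof: p = 7 (the number of states). The repeated state found above gives |xy| = j ≤ 7 and |y| = j − i ≥ 1.

s0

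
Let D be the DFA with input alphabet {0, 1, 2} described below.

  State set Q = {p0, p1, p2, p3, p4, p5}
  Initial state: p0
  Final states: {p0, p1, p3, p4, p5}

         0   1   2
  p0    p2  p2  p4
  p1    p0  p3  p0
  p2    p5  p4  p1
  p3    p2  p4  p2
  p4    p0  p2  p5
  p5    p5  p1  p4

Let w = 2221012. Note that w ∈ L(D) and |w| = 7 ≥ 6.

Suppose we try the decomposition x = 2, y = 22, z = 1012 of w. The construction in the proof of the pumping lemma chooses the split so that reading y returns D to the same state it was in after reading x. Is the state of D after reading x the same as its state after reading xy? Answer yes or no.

Run of D on the first 3 characters of w = 2 2 2:
  step 0: p0  (start)
  step 1: p4  (read 2: p0→p4)
  step 2: p5  (read 2: p4→p5)
  step 3: p4  (read 2: p5→p4)

After x (step 1): p4. After xy (step 3): p4.
They match, so y = 22 drives D around a cycle from p4 back to itself; pumping y any number of times keeps D in p4 before reading z, and xyⁱz ∈ L(D) for every i ≥ 0.

yes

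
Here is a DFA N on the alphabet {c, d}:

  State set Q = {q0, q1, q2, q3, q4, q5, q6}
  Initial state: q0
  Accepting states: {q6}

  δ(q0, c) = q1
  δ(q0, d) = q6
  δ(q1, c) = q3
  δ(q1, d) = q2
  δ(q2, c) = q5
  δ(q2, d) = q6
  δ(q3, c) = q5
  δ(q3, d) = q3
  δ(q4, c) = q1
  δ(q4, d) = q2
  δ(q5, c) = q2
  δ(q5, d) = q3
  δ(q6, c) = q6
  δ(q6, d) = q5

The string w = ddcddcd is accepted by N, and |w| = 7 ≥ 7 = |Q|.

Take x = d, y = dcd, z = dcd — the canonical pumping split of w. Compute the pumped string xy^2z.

xy^2z = d·dcd·dcd·dcd = ddcddcddcd.
Reading y = dcd takes N from q6 back to q6, so after x·y·y the machine is still in q6, and z then leads to the accepting state q6. Hence ddcddcddcd ∈ L(N).

ddcddcddcd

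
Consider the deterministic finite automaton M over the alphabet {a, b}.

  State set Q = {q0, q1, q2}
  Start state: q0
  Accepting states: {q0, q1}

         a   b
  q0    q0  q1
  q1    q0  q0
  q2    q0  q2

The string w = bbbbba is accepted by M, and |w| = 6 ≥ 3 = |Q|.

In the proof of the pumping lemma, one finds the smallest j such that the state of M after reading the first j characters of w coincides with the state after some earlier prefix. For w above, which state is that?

q0

State sequence: q0 -b-> q1 -b-> q0 -b-> q1 -b-> q0 -b-> q1 -a-> q0
First repeat at step 2: q0 was already visited.

The earliest repeat is at step j = 2: M is in q0, which it already visited at step i = 0.
Since M has 3 states, any run of length ≥ 3 visits 3+1 states, so by pigeonhole some state repeats within the first 3 steps — that repeat gives the pumpable loop.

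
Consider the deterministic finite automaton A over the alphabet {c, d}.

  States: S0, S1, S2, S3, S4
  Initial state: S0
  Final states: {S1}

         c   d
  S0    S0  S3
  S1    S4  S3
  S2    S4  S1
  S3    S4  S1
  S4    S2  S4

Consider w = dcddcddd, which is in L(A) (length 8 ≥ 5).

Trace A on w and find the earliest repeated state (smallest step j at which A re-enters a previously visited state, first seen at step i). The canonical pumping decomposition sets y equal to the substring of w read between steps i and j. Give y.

Run of A on w = d c d d c d d d:
  step 0: S0  (start)
  step 1: S3  (read d: S0→S3)
  step 2: S4  (read c: S3→S4)
  step 3: S4  (read d: S4→S4)   ← first repeat (S4 seen earlier)
  step 4: S4  (read d: S4→S4)
  step 5: S2  (read c: S4→S2)
  step 6: S1  (read d: S2→S1)
  step 7: S3  (read d: S1→S3)
  step 8: S1  (read d: S3→S1)

So i = 2, j = 3, giving x = w[0:2] = dc, y = w[2:3] = d, z = w[3:8] = dcddd.
Check: |xy| = 3 ≤ 5 and |y| = 1 ≥ 1. Reading y takes A from S4 back to S4, so every xyⁱz is accepted.

d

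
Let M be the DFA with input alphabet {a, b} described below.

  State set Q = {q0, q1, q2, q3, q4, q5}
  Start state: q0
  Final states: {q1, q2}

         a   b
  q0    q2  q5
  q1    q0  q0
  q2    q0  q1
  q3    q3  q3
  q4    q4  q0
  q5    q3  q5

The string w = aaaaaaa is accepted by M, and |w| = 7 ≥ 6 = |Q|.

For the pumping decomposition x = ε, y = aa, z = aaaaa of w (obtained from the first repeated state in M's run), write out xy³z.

xy^3z = ε·aa·aa·aa·aaaaa = aaaaaaaaaaa.
Reading y = aa takes M from q0 back to q0, so after x·y·y·y the machine is still in q0, and z then leads to the accepting state q2. Hence aaaaaaaaaaa ∈ L(M).

aaaaaaaaaaa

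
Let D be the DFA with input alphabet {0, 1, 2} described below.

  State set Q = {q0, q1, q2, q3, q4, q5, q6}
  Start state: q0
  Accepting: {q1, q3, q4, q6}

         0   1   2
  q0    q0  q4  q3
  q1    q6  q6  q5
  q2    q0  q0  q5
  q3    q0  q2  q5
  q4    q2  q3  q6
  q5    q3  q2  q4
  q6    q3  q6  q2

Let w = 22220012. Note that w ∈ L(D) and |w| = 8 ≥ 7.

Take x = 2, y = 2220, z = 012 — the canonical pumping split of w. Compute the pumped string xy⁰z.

2012

xy⁰z = xz = 2·012 = 2012.
Reading y = 2220 takes D from q3 back to q3, so after x the machine is still in q3, and z then leads to the accepting state q6. Hence 2012 ∈ L(D).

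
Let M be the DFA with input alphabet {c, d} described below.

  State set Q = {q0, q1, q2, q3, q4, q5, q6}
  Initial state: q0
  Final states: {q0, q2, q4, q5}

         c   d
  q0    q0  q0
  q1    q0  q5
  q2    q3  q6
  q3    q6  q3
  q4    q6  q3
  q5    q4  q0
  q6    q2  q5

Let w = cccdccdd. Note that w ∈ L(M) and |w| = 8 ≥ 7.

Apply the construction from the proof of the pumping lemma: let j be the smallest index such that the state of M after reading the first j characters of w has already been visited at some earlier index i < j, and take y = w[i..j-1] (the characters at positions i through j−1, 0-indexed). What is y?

Run of M on w = c c c d c c d d:
  step 0: q0  (start)
  step 1: q0  (read c: q0→q0)   ← first repeat (q0 seen earlier)
  step 2: q0  (read c: q0→q0)
  step 3: q0  (read c: q0→q0)
  step 4: q0  (read d: q0→q0)
  step 5: q0  (read c: q0→q0)
  step 6: q0  (read c: q0→q0)
  step 7: q0  (read d: q0→q0)
  step 8: q0  (read d: q0→q0)

So i = 0, j = 1, giving x = w[0:0] = ε, y = w[0:1] = c, z = w[1:8] = ccdccdd.
Check: |xy| = 1 ≤ 7 and |y| = 1 ≥ 1. Reading y takes M from q0 back to q0, so every xyⁱz is accepted.

c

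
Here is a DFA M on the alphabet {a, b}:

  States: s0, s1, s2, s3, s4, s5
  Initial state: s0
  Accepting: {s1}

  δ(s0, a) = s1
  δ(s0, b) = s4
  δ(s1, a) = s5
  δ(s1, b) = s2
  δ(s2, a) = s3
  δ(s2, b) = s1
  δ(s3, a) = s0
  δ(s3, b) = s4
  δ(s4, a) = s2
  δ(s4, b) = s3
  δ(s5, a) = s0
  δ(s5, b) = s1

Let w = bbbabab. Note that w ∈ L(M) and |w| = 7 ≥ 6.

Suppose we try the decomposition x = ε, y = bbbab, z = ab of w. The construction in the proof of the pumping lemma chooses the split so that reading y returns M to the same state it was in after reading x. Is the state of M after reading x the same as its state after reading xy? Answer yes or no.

no

Run of M on the first 5 characters of w = b b b a b:
  step 0: s0  (start)
  step 1: s4  (read b: s0→s4)
  step 2: s3  (read b: s4→s3)
  step 3: s4  (read b: s3→s4)
  step 4: s2  (read a: s4→s2)
  step 5: s1  (read b: s2→s1)

After x (step 0): s0. After xy (step 5): s1.
They differ (s0 ≠ s1), so y is not a cycle from the state after x; this split is not the one the pumping-lemma construction produces, and pumping y need not keep the string in L(M).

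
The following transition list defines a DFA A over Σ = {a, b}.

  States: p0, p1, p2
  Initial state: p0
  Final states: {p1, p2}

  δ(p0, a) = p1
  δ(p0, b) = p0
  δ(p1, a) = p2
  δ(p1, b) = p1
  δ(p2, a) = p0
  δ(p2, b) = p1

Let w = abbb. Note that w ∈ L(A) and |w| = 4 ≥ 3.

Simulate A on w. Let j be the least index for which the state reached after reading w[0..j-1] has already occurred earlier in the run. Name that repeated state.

p1

State sequence: p0 -a-> p1 -b-> p1 -b-> p1 -b-> p1
First repeat at step 2: p1 was already visited.

The earliest repeat is at step j = 2: A is in p1, which it already visited at step i = 1.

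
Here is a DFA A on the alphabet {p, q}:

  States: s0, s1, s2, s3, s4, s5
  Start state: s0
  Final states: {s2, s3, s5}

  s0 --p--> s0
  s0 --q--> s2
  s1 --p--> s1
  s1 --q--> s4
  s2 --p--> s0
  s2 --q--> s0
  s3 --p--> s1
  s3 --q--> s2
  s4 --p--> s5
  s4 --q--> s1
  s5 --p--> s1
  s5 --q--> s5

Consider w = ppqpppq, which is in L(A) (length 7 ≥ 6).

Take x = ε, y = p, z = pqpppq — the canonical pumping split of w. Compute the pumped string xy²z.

xy^2z = ε·p·p·pqpppq = pppqpppq.
Reading y = p takes A from s0 back to s0, so after x·y·y the machine is still in s0, and z then leads to the accepting state s2. Hence pppqpppq ∈ L(A).

pppqpppq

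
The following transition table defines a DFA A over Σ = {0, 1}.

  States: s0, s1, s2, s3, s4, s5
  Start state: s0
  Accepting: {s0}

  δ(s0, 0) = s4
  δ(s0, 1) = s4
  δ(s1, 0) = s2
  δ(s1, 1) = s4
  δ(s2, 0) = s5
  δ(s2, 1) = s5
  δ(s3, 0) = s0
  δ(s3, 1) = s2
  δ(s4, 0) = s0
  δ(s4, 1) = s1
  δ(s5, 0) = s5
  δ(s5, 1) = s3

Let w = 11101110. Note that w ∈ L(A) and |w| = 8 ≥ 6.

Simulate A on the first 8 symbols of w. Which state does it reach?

State sequence: s0 -1-> s4 -1-> s1 -1-> s4 -0-> s0 -1-> s4 -1-> s1 -1-> s4 -0-> s0

After reading 8 characters, A is in state s0.

s0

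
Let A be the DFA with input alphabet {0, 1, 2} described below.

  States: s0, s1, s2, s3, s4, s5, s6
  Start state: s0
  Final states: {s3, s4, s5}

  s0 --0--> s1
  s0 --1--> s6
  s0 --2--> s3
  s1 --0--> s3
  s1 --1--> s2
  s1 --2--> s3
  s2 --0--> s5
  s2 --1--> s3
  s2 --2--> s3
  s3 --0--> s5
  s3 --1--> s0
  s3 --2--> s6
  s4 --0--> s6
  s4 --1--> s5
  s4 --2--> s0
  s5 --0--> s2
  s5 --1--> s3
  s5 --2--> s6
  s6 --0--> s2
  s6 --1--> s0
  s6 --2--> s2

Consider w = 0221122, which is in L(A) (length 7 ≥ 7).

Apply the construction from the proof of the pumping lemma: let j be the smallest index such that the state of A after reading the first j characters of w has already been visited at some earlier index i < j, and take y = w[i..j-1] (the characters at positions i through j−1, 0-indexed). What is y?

Run of A on w = 0 2 2 1 1 2 2:
  step 0: s0  (start)
  step 1: s1  (read 0: s0→s1)
  step 2: s3  (read 2: s1→s3)
  step 3: s6  (read 2: s3→s6)
  step 4: s0  (read 1: s6→s0)   ← first repeat (s0 seen earlier)
  step 5: s6  (read 1: s0→s6)
  step 6: s2  (read 2: s6→s2)
  step 7: s3  (read 2: s2→s3)

So i = 0, j = 4, giving x = w[0:0] = ε, y = w[0:4] = 0221, z = w[4:7] = 122.
Check: |xy| = 4 ≤ 7 and |y| = 4 ≥ 1. Reading y takes A from s0 back to s0, so every xyⁱz is accepted.

0221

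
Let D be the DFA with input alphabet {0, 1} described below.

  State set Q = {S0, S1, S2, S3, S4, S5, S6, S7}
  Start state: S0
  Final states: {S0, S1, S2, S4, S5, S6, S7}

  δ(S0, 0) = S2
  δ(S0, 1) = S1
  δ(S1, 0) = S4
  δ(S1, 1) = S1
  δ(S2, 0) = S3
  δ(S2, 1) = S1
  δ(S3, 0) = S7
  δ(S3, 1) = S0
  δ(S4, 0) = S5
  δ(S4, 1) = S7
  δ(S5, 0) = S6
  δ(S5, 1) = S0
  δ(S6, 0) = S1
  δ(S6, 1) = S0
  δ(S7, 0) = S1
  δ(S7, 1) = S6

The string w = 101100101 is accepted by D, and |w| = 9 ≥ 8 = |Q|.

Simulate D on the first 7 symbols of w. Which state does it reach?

S7

Run of D on the first 7 characters of w = 1 0 1 1 0 0 1:
  step 0: S0  (start)
  step 1: S1  (read 1: S0→S1)
  step 2: S4  (read 0: S1→S4)
  step 3: S7  (read 1: S4→S7)
  step 4: S6  (read 1: S7→S6)
  step 5: S1  (read 0: S6→S1)
  step 6: S4  (read 0: S1→S4)
  step 7: S7  (read 1: S4→S7)

After reading 7 characters, D is in state S7.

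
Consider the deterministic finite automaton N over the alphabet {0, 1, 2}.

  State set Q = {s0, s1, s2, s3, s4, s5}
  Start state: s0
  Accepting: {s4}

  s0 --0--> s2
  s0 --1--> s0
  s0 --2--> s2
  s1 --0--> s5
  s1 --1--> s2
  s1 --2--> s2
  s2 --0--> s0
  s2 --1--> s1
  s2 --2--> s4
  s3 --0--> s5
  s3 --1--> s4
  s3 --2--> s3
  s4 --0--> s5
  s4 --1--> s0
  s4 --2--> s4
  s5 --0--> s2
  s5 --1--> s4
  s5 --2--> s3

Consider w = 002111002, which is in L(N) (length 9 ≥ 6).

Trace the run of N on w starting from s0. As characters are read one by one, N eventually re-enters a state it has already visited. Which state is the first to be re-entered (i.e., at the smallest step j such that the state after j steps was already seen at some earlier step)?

State sequence: s0 -0-> s2 -0-> s0 -2-> s2 -1-> s1 -1-> s2 -1-> s1 -0-> s5 -0-> s2 -2-> s4
First repeat at step 2: s0 was already visited.

The earliest repeat is at step j = 2: N is in s0, which it already visited at step i = 0.
Pumping length from the standard proof: p = 6 (the number of states). The repeated state found above gives |xy| = j ≤ 6 and |y| = j − i ≥ 1.

s0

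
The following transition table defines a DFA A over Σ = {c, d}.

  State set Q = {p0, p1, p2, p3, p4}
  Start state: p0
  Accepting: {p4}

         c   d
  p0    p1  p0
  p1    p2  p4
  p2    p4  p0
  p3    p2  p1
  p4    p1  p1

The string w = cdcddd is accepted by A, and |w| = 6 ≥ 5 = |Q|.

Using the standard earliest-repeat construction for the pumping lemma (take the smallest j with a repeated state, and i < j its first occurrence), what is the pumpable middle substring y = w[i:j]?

dc

Run of A on w = c d c d d d:
  step 0: p0  (start)
  step 1: p1  (read c: p0→p1)
  step 2: p4  (read d: p1→p4)
  step 3: p1  (read c: p4→p1)   ← first repeat (p1 seen earlier)
  step 4: p4  (read d: p1→p4)
  step 5: p1  (read d: p4→p1)
  step 6: p4  (read d: p1→p4)

So i = 1, j = 3, giving x = w[0:1] = c, y = w[1:3] = dc, z = w[3:6] = ddd.
Check: |xy| = 3 ≤ 5 and |y| = 2 ≥ 1. Reading y takes A from p1 back to p1, so every xyⁱz is accepted.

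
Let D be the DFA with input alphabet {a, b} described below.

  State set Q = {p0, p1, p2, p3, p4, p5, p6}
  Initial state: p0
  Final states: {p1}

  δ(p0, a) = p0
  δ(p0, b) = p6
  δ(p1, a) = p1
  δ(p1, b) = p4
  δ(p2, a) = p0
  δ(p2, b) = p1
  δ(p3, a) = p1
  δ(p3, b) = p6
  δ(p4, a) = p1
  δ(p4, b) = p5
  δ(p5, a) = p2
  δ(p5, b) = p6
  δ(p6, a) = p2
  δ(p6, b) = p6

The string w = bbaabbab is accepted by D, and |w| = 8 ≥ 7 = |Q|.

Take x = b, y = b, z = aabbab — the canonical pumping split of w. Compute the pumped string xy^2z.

xy^2z = b·b·b·aabbab = bbbaabbab.
Reading y = b takes D from p6 back to p6, so after x·y·y the machine is still in p6, and z then leads to the accepting state p1. Hence bbbaabbab ∈ L(D).

bbbaabbab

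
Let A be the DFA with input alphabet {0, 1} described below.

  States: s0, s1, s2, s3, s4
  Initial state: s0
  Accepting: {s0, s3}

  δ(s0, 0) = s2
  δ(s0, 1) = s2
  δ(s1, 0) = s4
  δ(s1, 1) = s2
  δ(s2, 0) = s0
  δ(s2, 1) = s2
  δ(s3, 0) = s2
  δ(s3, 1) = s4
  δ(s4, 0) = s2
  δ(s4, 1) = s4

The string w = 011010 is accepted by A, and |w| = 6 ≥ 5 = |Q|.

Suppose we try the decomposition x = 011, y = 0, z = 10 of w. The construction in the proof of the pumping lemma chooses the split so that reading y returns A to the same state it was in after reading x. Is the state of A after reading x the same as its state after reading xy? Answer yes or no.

State sequence: s0 -0-> s2 -1-> s2 -1-> s2 -0-> s0

After x (step 3): s2. After xy (step 4): s0.
They differ (s2 ≠ s0), so y is not a cycle from the state after x; this split is not the one the pumping-lemma construction produces, and pumping y need not keep the string in L(A).

no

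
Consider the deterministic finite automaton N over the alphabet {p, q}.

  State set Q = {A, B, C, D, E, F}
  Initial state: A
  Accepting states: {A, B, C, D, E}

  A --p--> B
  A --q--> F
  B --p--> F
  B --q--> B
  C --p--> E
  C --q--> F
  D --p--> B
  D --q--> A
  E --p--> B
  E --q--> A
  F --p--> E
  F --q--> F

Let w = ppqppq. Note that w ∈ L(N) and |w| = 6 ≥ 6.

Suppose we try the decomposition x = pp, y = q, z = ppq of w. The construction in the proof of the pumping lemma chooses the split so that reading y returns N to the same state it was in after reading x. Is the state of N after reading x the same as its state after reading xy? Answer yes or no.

yes

Run of N on the first 3 characters of w = p p q:
  step 0: A  (start)
  step 1: B  (read p: A→B)
  step 2: F  (read p: B→F)
  step 3: F  (read q: F→F)

After x (step 2): F. After xy (step 3): F.
They match, so y = q drives N around a cycle from F back to itself; pumping y any number of times keeps N in F before reading z, and xyⁱz ∈ L(N) for every i ≥ 0.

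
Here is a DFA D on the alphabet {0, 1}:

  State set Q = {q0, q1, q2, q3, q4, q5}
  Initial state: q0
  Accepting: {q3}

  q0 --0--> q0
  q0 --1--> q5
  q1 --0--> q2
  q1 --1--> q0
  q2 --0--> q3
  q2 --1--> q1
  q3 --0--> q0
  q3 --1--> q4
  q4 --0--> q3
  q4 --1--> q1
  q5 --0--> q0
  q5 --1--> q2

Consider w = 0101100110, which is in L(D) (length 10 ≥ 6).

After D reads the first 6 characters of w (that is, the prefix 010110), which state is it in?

q3

State sequence: q0 -0-> q0 -1-> q5 -0-> q0 -1-> q5 -1-> q2 -0-> q3

After reading 6 characters, D is in state q3.
(This kind of state-tracing is the core of the pumping-lemma construction: with 6 states, pigeonhole forces a repeat within the first 6 steps.)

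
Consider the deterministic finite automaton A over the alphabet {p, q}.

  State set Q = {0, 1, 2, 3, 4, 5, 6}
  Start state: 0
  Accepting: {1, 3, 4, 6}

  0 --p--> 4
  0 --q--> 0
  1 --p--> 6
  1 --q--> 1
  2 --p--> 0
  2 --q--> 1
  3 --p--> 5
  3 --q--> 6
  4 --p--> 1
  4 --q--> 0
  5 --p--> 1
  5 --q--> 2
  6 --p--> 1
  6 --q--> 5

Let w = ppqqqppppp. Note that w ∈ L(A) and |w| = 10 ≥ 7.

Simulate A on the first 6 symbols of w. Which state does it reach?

6

State sequence: 0 -p-> 4 -p-> 1 -q-> 1 -q-> 1 -q-> 1 -p-> 6

After reading 6 characters, A is in state 6.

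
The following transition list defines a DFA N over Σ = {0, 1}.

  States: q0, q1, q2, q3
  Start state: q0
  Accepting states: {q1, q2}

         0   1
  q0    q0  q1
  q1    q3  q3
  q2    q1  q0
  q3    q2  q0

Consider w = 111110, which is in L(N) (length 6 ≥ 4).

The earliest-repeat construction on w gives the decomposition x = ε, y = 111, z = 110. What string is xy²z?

111111110

xy^2z = ε·111·111·110 = 111111110.
Reading y = 111 takes N from q0 back to q0, so after x·y·y the machine is still in q0, and z then leads to the accepting state q2. Hence 111111110 ∈ L(N).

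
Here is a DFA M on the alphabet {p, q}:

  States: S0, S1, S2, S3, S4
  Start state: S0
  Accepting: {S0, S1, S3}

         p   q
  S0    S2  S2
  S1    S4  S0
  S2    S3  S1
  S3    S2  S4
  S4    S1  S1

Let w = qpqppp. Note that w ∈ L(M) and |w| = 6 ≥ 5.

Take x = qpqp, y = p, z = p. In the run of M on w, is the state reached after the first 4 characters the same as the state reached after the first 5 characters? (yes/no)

no

Run of M on the first 5 characters of w = q p q p p:
  step 0: S0  (start)
  step 1: S2  (read q: S0→S2)
  step 2: S3  (read p: S2→S3)
  step 3: S4  (read q: S3→S4)
  step 4: S1  (read p: S4→S1)
  step 5: S4  (read p: S1→S4)

After x (step 4): S1. After xy (step 5): S4.
They differ (S1 ≠ S4), so y is not a cycle from the state after x; this split is not the one the pumping-lemma construction produces, and pumping y need not keep the string in L(M).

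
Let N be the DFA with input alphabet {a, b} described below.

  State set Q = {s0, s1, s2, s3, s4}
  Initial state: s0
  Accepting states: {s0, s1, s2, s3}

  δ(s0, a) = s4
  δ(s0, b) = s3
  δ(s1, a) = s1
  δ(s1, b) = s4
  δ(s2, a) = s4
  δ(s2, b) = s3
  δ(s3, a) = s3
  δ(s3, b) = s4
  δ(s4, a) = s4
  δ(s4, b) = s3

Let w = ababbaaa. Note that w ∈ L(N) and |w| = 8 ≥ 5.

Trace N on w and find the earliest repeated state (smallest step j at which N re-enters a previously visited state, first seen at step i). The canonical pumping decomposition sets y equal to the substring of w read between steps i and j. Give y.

Run of N on w = a b a b b a a a:
  step 0: s0  (start)
  step 1: s4  (read a: s0→s4)
  step 2: s3  (read b: s4→s3)
  step 3: s3  (read a: s3→s3)   ← first repeat (s3 seen earlier)
  step 4: s4  (read b: s3→s4)
  step 5: s3  (read b: s4→s3)
  step 6: s3  (read a: s3→s3)
  step 7: s3  (read a: s3→s3)
  step 8: s3  (read a: s3→s3)

So i = 2, j = 3, giving x = w[0:2] = ab, y = w[2:3] = a, z = w[3:8] = bbaaa.
Check: |xy| = 3 ≤ 5 and |y| = 1 ≥ 1. Reading y takes N from s3 back to s3, so every xyⁱz is accepted.

a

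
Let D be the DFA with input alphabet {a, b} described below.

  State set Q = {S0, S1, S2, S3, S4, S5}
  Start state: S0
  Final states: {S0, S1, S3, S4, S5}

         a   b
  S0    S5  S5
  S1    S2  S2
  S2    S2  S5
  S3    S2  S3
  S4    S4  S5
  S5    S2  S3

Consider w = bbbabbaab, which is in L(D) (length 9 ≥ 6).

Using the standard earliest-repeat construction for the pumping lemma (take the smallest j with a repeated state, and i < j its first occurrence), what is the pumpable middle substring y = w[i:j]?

b

State sequence: S0 -b-> S5 -b-> S3 -b-> S3 -a-> S2 -b-> S5 -b-> S3 -a-> S2 -a-> S2 -b-> S5
First repeat at step 3: S3 was already visited.

So i = 2, j = 3, giving x = w[0:2] = bb, y = w[2:3] = b, z = w[3:9] = abbaab.
Check: |xy| = 3 ≤ 6 and |y| = 1 ≥ 1. Reading y takes D from S3 back to S3, so every xyⁱz is accepted.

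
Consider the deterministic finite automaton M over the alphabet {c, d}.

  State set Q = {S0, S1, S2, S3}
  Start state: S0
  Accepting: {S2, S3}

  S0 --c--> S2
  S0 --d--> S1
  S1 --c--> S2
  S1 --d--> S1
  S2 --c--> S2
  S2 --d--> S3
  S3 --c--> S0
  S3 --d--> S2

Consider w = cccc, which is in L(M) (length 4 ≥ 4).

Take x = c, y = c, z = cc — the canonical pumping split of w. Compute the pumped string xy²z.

xy^2z = c·c·c·cc = ccccc.
Reading y = c takes M from S2 back to S2, so after x·y·y the machine is still in S2, and z then leads to the accepting state S2. Hence ccccc ∈ L(M).

ccccc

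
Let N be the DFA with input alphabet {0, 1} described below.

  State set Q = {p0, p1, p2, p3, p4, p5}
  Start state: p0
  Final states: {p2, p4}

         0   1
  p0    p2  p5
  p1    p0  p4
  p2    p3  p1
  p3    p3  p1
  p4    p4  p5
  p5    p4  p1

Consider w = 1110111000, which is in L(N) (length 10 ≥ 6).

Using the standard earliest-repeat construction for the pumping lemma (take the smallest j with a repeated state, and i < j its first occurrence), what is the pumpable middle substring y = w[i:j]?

Run of N on w = 1 1 1 0 1 1 1 0 0 0:
  step 0: p0  (start)
  step 1: p5  (read 1: p0→p5)
  step 2: p1  (read 1: p5→p1)
  step 3: p4  (read 1: p1→p4)
  step 4: p4  (read 0: p4→p4)   ← first repeat (p4 seen earlier)
  step 5: p5  (read 1: p4→p5)
  step 6: p1  (read 1: p5→p1)
  step 7: p4  (read 1: p1→p4)
  step 8: p4  (read 0: p4→p4)
  step 9: p4  (read 0: p4→p4)
  step 10: p4  (read 0: p4→p4)

So i = 3, j = 4, giving x = w[0:3] = 111, y = w[3:4] = 0, z = w[4:10] = 111000.
Check: |xy| = 4 ≤ 6 and |y| = 1 ≥ 1. Reading y takes N from p4 back to p4, so every xyⁱz is accepted.
Pumping length from the standard proof: p = 6 (the number of states). The repeated state found above gives |xy| = j ≤ 6 and |y| = j − i ≥ 1.

0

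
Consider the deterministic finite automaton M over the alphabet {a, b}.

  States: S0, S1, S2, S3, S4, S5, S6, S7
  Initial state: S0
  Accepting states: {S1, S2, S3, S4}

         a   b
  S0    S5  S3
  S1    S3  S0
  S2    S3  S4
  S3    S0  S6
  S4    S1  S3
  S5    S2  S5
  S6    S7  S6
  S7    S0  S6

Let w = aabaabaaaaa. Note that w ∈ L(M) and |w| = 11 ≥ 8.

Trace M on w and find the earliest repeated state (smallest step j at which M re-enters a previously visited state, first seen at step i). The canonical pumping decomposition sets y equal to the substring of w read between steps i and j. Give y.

Run of M on w = a a b a a b a a a a a:
  step 0: S0  (start)
  step 1: S5  (read a: S0→S5)
  step 2: S2  (read a: S5→S2)
  step 3: S4  (read b: S2→S4)
  step 4: S1  (read a: S4→S1)
  step 5: S3  (read a: S1→S3)
  step 6: S6  (read b: S3→S6)
  step 7: S7  (read a: S6→S7)
  step 8: S0  (read a: S7→S0)   ← first repeat (S0 seen earlier)
  step 9: S5  (read a: S0→S5)
  step 10: S2  (read a: S5→S2)
  step 11: S3  (read a: S2→S3)

So i = 0, j = 8, giving x = w[0:0] = ε, y = w[0:8] = aabaabaa, z = w[8:11] = aaa.
Check: |xy| = 8 ≤ 8 and |y| = 8 ≥ 1. Reading y takes M from S0 back to S0, so every xyⁱz is accepted.

aabaabaa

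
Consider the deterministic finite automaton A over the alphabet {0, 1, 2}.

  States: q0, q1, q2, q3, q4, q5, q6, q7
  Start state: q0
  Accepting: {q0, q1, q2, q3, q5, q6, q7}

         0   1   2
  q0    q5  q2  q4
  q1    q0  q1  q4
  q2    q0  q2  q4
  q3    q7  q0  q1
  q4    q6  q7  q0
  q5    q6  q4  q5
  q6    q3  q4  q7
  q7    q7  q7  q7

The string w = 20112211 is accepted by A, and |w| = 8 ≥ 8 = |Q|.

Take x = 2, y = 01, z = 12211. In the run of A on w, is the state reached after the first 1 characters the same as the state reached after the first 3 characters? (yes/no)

yes

State sequence: q0 -2-> q4 -0-> q6 -1-> q4

After x (step 1): q4. After xy (step 3): q4.
They match, so y = 01 drives A around a cycle from q4 back to itself; pumping y any number of times keeps A in q4 before reading z, and xyⁱz ∈ L(A) for every i ≥ 0.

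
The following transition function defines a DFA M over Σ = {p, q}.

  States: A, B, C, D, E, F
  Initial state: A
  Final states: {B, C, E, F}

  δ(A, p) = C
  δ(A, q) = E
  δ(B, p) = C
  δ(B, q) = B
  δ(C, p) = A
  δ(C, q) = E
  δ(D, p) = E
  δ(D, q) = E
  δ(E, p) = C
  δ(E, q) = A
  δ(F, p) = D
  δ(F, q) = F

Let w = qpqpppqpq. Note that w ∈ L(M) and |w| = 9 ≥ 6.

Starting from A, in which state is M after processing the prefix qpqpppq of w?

State sequence: A -q-> E -p-> C -q-> E -p-> C -p-> A -p-> C -q-> E

After reading 7 characters, M is in state E.
(This kind of state-tracing is the core of the pumping-lemma construction: with 6 states, pigeonhole forces a repeat within the first 6 steps.)

E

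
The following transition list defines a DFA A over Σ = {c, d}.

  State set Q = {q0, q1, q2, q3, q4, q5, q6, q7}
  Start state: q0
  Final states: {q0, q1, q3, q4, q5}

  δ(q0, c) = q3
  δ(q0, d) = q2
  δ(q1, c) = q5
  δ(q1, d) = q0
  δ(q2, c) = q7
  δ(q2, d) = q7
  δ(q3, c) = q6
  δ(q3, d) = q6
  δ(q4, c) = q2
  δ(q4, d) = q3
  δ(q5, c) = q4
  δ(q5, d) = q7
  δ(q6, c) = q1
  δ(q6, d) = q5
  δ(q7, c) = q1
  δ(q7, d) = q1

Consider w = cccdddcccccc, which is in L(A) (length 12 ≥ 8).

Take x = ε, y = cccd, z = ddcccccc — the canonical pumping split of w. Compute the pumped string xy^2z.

xy^2z = ε·cccd·cccd·ddcccccc = cccdcccdddcccccc.
Reading y = cccd takes A from q0 back to q0, so after x·y·y the machine is still in q0, and z then leads to the accepting state q1. Hence cccdcccdddcccccc ∈ L(A).

cccdcccdddcccccc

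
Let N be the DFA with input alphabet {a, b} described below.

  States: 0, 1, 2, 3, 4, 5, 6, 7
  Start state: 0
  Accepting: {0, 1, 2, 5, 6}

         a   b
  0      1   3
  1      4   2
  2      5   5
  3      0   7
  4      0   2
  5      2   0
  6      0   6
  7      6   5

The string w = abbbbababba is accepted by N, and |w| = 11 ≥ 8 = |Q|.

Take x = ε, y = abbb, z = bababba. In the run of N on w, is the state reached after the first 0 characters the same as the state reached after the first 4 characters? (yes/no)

State sequence: 0 -a-> 1 -b-> 2 -b-> 5 -b-> 0

After x (step 0): 0. After xy (step 4): 0.
They match, so y = abbb drives N around a cycle from 0 back to itself; pumping y any number of times keeps N in 0 before reading z, and xyⁱz ∈ L(N) for every i ≥ 0.

yes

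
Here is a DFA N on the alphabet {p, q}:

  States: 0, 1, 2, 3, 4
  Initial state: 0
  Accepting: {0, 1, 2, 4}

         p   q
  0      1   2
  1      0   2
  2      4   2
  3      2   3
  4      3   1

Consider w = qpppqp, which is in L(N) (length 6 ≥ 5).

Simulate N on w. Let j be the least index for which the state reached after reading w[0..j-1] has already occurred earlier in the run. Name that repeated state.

State sequence: 0 -q-> 2 -p-> 4 -p-> 3 -p-> 2 -q-> 2 -p-> 4
First repeat at step 4: 2 was already visited.

The earliest repeat is at step j = 4: N is in 2, which it already visited at step i = 1.
Since N has 5 states, any run of length ≥ 5 visits 5+1 states, so by pigeonhole some state repeats within the first 5 steps — that repeat gives the pumpable loop.

2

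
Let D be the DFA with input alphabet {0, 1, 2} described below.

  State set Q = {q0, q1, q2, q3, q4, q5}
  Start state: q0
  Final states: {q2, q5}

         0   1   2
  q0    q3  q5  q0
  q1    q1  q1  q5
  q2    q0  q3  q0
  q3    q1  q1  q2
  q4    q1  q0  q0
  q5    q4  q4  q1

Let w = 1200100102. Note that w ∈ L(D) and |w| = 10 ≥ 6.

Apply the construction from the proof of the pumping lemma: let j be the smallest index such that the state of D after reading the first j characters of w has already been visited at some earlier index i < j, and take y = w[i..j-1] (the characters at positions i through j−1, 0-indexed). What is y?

0

State sequence: q0 -1-> q5 -2-> q1 -0-> q1 -0-> q1 -1-> q1 -0-> q1 -0-> q1 -1-> q1 -0-> q1 -2-> q5
First repeat at step 3: q1 was already visited.

So i = 2, j = 3, giving x = w[0:2] = 12, y = w[2:3] = 0, z = w[3:10] = 0100102.
Check: |xy| = 3 ≤ 6 and |y| = 1 ≥ 1. Reading y takes D from q1 back to q1, so every xyⁱz is accepted.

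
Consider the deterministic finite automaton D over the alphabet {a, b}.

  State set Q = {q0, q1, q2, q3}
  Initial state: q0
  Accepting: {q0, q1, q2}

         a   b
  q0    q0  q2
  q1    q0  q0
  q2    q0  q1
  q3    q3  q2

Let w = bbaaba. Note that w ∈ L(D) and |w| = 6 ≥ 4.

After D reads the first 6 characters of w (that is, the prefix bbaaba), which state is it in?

q0

Run of D on the first 6 characters of w = b b a a b a:
  step 0: q0  (start)
  step 1: q2  (read b: q0→q2)
  step 2: q1  (read b: q2→q1)
  step 3: q0  (read a: q1→q0)
  step 4: q0  (read a: q0→q0)
  step 5: q2  (read b: q0→q2)
  step 6: q0  (read a: q2→q0)

After reading 6 characters, D is in state q0.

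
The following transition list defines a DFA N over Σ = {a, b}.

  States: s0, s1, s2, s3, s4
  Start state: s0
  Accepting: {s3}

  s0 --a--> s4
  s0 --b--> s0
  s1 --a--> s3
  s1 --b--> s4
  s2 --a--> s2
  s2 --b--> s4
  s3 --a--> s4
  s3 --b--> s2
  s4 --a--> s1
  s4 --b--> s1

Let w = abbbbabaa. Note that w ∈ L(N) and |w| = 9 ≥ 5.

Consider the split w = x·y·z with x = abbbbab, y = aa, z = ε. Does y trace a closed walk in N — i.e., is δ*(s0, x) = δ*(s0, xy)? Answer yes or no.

State sequence: s0 -a-> s4 -b-> s1 -b-> s4 -b-> s1 -b-> s4 -a-> s1 -b-> s4 -a-> s1 -a-> s3

After x (step 7): s4. After xy (step 9): s3.
They differ (s4 ≠ s3), so y is not a cycle from the state after x; this split is not the one the pumping-lemma construction produces, and pumping y need not keep the string in L(N).

no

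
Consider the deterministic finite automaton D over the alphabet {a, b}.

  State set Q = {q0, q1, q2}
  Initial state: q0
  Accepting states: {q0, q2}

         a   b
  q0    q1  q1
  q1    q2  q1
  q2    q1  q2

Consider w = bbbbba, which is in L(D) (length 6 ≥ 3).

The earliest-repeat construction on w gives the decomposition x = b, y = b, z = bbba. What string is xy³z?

xy^3z = b·b·b·b·bbba = bbbbbbba.
Reading y = b takes D from q1 back to q1, so after x·y·y·y the machine is still in q1, and z then leads to the accepting state q2. Hence bbbbbbba ∈ L(D).

bbbbbbba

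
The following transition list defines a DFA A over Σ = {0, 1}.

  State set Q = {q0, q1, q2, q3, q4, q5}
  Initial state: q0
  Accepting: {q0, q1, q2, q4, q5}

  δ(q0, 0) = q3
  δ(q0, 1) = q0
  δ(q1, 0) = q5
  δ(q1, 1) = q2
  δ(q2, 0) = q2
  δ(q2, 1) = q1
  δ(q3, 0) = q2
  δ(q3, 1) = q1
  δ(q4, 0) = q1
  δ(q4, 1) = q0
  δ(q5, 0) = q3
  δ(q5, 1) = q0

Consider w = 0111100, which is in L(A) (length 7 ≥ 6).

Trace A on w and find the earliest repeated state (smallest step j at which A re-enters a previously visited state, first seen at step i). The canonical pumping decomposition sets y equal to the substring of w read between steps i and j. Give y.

11

Run of A on w = 0 1 1 1 1 0 0:
  step 0: q0  (start)
  step 1: q3  (read 0: q0→q3)
  step 2: q1  (read 1: q3→q1)
  step 3: q2  (read 1: q1→q2)
  step 4: q1  (read 1: q2→q1)   ← first repeat (q1 seen earlier)
  step 5: q2  (read 1: q1→q2)
  step 6: q2  (read 0: q2→q2)
  step 7: q2  (read 0: q2→q2)

So i = 2, j = 4, giving x = w[0:2] = 01, y = w[2:4] = 11, z = w[4:7] = 100.
Check: |xy| = 4 ≤ 6 and |y| = 2 ≥ 1. Reading y takes A from q1 back to q1, so every xyⁱz is accepted.
Since A has 6 states, any run of length ≥ 6 visits 6+1 states, so by pigeonhole some state repeats within the first 6 steps — that repeat gives the pumpable loop.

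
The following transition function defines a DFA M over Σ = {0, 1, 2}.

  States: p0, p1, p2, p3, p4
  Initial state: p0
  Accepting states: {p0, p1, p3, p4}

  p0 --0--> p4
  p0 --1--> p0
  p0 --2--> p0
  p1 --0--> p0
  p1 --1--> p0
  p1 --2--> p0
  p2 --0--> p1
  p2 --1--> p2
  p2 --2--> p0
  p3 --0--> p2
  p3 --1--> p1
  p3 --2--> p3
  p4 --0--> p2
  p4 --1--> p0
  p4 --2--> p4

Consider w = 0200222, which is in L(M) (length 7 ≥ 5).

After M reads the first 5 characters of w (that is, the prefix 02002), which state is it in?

Run of M on the first 5 characters of w = 0 2 0 0 2:
  step 0: p0  (start)
  step 1: p4  (read 0: p0→p4)
  step 2: p4  (read 2: p4→p4)
  step 3: p2  (read 0: p4→p2)
  step 4: p1  (read 0: p2→p1)
  step 5: p0  (read 2: p1→p0)

After reading 5 characters, M is in state p0.

p0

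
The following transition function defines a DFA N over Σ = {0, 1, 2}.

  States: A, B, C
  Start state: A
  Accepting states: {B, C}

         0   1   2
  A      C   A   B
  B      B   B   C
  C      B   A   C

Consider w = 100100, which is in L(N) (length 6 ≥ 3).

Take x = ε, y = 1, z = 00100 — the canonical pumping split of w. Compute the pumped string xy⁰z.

00100

xy⁰z = xz = ε·00100 = 00100.
Reading y = 1 takes N from A back to A, so after x the machine is still in A, and z then leads to the accepting state B. Hence 00100 ∈ L(N).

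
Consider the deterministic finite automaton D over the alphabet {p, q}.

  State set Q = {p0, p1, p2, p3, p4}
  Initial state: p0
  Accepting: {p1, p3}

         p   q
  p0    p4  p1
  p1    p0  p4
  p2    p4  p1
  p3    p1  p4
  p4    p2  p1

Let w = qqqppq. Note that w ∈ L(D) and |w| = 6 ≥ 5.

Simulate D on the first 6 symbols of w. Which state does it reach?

p1

Run of D on the first 6 characters of w = q q q p p q:
  step 0: p0  (start)
  step 1: p1  (read q: p0→p1)
  step 2: p4  (read q: p1→p4)
  step 3: p1  (read q: p4→p1)
  step 4: p0  (read p: p1→p0)
  step 5: p4  (read p: p0→p4)
  step 6: p1  (read q: p4→p1)

After reading 6 characters, D is in state p1.
(This kind of state-tracing is the core of the pumping-lemma construction: with 5 states, pigeonhole forces a repeat within the first 5 steps.)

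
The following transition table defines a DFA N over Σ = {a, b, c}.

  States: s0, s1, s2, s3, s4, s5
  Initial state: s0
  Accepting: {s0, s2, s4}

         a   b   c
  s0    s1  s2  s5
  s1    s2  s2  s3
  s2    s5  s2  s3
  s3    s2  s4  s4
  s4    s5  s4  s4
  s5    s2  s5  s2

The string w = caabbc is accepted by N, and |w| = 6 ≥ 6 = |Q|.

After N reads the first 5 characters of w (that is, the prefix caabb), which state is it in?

s5

Run of N on the first 5 characters of w = c a a b b:
  step 0: s0  (start)
  step 1: s5  (read c: s0→s5)
  step 2: s2  (read a: s5→s2)
  step 3: s5  (read a: s2→s5)
  step 4: s5  (read b: s5→s5)
  step 5: s5  (read b: s5→s5)

After reading 5 characters, N is in state s5.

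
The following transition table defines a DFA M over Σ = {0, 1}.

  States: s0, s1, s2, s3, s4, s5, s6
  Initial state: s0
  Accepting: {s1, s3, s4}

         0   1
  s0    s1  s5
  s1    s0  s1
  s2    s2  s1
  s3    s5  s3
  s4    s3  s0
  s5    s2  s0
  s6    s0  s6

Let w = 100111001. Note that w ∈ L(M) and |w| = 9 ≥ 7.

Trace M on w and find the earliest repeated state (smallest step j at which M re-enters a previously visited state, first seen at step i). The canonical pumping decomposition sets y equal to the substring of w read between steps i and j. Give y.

State sequence: s0 -1-> s5 -0-> s2 -0-> s2 -1-> s1 -1-> s1 -1-> s1 -0-> s0 -0-> s1 -1-> s1
First repeat at step 3: s2 was already visited.

So i = 2, j = 3, giving x = w[0:2] = 10, y = w[2:3] = 0, z = w[3:9] = 111001.
Check: |xy| = 3 ≤ 7 and |y| = 1 ≥ 1. Reading y takes M from s2 back to s2, so every xyⁱz is accepted.
With |Q| = 7, pigeonhole forces a state repeat no later than step 7; the substring read between the first and second visits to that state can be pumped.

0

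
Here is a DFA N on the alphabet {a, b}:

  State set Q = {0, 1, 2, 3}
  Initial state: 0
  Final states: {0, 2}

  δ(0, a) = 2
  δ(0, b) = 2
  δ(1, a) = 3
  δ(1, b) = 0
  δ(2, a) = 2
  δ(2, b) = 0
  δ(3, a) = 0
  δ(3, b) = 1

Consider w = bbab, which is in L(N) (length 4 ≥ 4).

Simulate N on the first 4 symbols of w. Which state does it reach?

0

State sequence: 0 -b-> 2 -b-> 0 -a-> 2 -b-> 0

After reading 4 characters, N is in state 0.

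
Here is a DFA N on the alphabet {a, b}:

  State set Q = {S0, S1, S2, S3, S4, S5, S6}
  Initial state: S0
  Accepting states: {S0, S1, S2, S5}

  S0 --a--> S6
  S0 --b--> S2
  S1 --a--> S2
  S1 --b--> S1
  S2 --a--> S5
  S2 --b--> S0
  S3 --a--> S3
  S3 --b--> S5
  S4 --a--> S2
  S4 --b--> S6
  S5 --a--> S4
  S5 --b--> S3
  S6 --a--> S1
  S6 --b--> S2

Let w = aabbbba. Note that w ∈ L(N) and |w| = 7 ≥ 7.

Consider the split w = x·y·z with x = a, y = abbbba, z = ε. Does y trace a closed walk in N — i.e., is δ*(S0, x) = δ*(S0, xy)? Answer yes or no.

no

Run of N on the first 7 characters of w = a a b b b b a:
  step 0: S0  (start)
  step 1: S6  (read a: S0→S6)
  step 2: S1  (read a: S6→S1)
  step 3: S1  (read b: S1→S1)
  step 4: S1  (read b: S1→S1)
  step 5: S1  (read b: S1→S1)
  step 6: S1  (read b: S1→S1)
  step 7: S2  (read a: S1→S2)

After x (step 1): S6. After xy (step 7): S2.
They differ (S6 ≠ S2), so y is not a cycle from the state after x; this split is not the one the pumping-lemma construction produces, and pumping y need not keep the string in L(N).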